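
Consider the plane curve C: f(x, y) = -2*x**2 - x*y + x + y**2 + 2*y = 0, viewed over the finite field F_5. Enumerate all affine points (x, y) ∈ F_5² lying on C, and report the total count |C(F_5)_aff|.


Affine F_5-points: {(0, 0), (0, 3), (1, 2), (2, 1), (2, 4), (3, 0), (3, 1), (4, 3), (4, 4)}; count = 9.

For each of the 25 pairs (x, y) ∈ F_5², evaluate f(x, y) mod 5. Record the zeros.
  x = 0: [0↦0, 1↦3, 2↦3, 3↦0, 4↦4]  zeros at y ∈ {0, 3}
  x = 1: [0↦4, 1↦1, 2↦0, 3↦1, 4↦4]  zeros at y ∈ {2}
  x = 2: [0↦4, 1↦0, 2↦3, 3↦3, 4↦0]  zeros at y ∈ {1, 4}
  x = 3: [0↦0, 1↦0, 2↦2, 3↦1, 4↦2]  zeros at y ∈ {0, 1}
  x = 4: [0↦2, 1↦1, 2↦2, 3↦0, 4↦0]  zeros at y ∈ {3, 4}
Collecting zeros: affine points = {(0, 0), (0, 3), (1, 2), (2, 1), (2, 4), (3, 0), (3, 1), (4, 3), (4, 4)}.
Total count |C(F_5)_aff| = 9.


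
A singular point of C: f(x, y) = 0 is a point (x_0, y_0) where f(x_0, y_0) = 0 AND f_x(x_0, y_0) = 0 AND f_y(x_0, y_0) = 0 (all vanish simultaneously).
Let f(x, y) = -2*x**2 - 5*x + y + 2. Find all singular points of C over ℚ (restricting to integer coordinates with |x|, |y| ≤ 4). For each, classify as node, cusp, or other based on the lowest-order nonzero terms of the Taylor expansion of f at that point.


No singular points in the scanned grid; C is smooth there.

Compute partial derivatives:
  f_x = -4*x - 5.
  f_y = 1.
f_y = 1 is a nonzero constant, so f_y never vanishes: no point (x, y) can satisfy f = f_x = f_y = 0. In particular no (x, y) ∈ {−4, ..., 4}² is singular; the curve is smooth.


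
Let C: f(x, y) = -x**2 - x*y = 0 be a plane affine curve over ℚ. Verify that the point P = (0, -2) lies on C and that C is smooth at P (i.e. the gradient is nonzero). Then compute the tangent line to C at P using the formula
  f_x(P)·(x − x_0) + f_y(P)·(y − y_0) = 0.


Tangent line at P: 2*x = 0.

Step 1: f(0, -2) = 0, so P lies on C.
Step 2: partial derivatives
  f_x(x, y) = -2*x - y, f_y(x, y) = -x.
  f_x(P) = 2, f_y(P) = 0 (gradient nonzero, so P is smooth).
Step 3: tangent line at P: 2·(x − 0) + 0·(y − -2) = 0.
Expanding: 2*x = 0.


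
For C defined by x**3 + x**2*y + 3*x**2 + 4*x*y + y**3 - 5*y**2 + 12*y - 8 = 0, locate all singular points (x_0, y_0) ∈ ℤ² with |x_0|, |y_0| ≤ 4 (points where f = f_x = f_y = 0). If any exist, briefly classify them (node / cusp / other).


Singular points: {(-2, 2)}; classification: node.

Compute partial derivatives:
  f_x = 3*x**2 + 2*x*y + 6*x + 4*y.
  f_y = x**2 + 4*x + 3*y**2 - 10*y + 12.
Scan x_0 ∈ {−4, ..., 4}. For each x_0, f_y(x_0, y) is a polynomial in y; find its integer roots y ∈ {−4, ..., 4}, then test f_x and f at those candidates.
  x = -4: f_y(-4, y) = 3*y**2 - 10*y + 12; no integer root y with |y| ≤ 4.
  x = -3: f_y(-3, y) = 3*y**2 - 10*y + 9; no integer root y with |y| ≤ 4.
  x = -2: f_y(-2, y) = 3*y**2 - 10*y + 8; vanishes at y ∈ {2}. (-2, 2): f_x = 0, f = 0 — SINGULAR.
  x = -1: f_y(-1, y) = 3*y**2 - 10*y + 9; no integer root y with |y| ≤ 4.
  x = 0: f_y(0, y) = 3*y**2 - 10*y + 12; no integer root y with |y| ≤ 4.
  x = 1: f_y(1, y) = 3*y**2 - 10*y + 17; no integer root y with |y| ≤ 4.
  x = 2: f_y(2, y) = 3*y**2 - 10*y + 24; no integer root y with |y| ≤ 4.
  x = 3: f_y(3, y) = 3*y**2 - 10*y + 33; no integer root y with |y| ≤ 4.
  x = 4: f_y(4, y) = 3*y**2 - 10*y + 44; no integer root y with |y| ≤ 4.
Only singular point on the grid: (-2, 2).
Classify: substitute x = -2 + u, y = 2 + v and expand: f = u**3 + u**2*v - u**2 + v**3 + v**2.
No constant or linear terms (consistent with a singular point). Quadratic part: -u**2 + v**2. Cubic part: u**3 + u**2*v + v**3.
The quadratic part v**2 - u**2 = (v − u)(v + u) splits into two distinct linear factors, so there are two distinct tangent lines y − 2 = ±(x − -2) — this is a node (ordinary double point).
Classification: node.


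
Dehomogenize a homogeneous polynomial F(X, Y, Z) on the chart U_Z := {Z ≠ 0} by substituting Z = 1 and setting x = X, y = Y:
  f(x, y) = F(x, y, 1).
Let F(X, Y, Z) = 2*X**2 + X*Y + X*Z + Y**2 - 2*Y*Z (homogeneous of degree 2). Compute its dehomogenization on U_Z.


f(x, y) = 2*x**2 + x*y + x + y**2 - 2*y

On U_Z we set Z = 1. Each monomial c·X^i·Y^j·Z^k in F becomes c·x^i·y^j·1^k = c·x^i·y^j.
Substituting Z = 1: F(X, Y, 1) = 2*x**2 + x*y + x + y**2 - 2*y.
Note: deg(f) ≤ deg(F) = 2; strict inequality happens when F is divisible by Z (lost terms).


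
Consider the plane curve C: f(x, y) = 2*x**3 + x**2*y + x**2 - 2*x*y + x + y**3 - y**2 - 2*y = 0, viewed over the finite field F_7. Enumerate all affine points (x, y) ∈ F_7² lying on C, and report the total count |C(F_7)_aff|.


Affine F_7-points: {(0, 0), (0, 2), (0, 6), (2, 5), (3, 6), (4, 1), (4, 6), (5, 0)}; count = 8.

For each of the 49 pairs (x, y) ∈ F_7², evaluate f(x, y) mod 7. Record the zeros.
  x = 0: [0↦0, 1↦5, 2↦0, 3↦5, 4↦5, 5↦6, 6↦0]  zeros at y ∈ {0, 2, 6}
  x = 1: [0↦4, 1↦1, 2↦2, 3↦6, 4↦5, 5↦5, 6↦5]  zeros at y ∈ ∅
  x = 2: [0↦1, 1↦6, 2↦1, 3↦6, 4↦6, 5↦0, 6↦1]  zeros at y ∈ {5}
  x = 3: [0↦3, 1↦4, 2↦2, 3↦3, 4↦6, 5↦3, 6↦0]  zeros at y ∈ {6}
  x = 4: [0↦1, 1↦0, 2↦3, 3↦2, 4↦3, 5↦5, 6↦0]  zeros at y ∈ {1, 6}
  x = 5: [0↦0, 1↦6, 2↦2, 3↦1, 4↦2, 5↦4, 6↦6]  zeros at y ∈ {0}
  x = 6: [0↦5, 1↦6, 2↦4, 3↦5, 4↦1, 5↦5, 6↦2]  zeros at y ∈ ∅
Collecting zeros: affine points = {(0, 0), (0, 2), (0, 6), (2, 5), (3, 6), (4, 1), (4, 6), (5, 0)}.
Total count |C(F_7)_aff| = 8.


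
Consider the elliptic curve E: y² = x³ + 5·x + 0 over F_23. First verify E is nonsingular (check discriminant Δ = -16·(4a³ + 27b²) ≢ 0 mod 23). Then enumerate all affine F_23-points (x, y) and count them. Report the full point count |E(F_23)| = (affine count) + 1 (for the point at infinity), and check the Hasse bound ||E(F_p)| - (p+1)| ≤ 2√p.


Affine points = {(0, 0), (1, 11), (1, 12), (2, 8), (2, 15), (5, 9), (5, 14), (6, 4), (6, 19), (8, 0), (11, 11), (11, 12), (13, 10), (13, 13), (14, 10), (14, 13), (15, 0), (16, 6), (16, 17), (19, 10), (19, 13), (20, 2), (20, 21)}; affine count = 23; |E(F_23)| = 24.

Discriminant check: Δ ∝ 4a³ + 27b² = 4·5³ + 27·0² = 4·125 + 27·0 ≡ 17 (mod 23). Nonzero ⇒ E is nonsingular.
For each x ∈ F_23, compute rhs = x³ + 5·x + 0 mod 23, then count y ∈ F_23 with y² ≡ rhs.
  x = 0: rhs = 0, matching y values: 0 (1 points).
  x = 1: rhs = 6, matching y values: 11, 12 (2 points).
  x = 2: rhs = 18, matching y values: 8, 15 (2 points).
  x = 3: rhs = 19, matching y values: none (0 points).
  x = 4: rhs = 15, matching y values: none (0 points).
  x = 5: rhs = 12, matching y values: 9, 14 (2 points).
  x = 6: rhs = 16, matching y values: 4, 19 (2 points).
  x = 7: rhs = 10, matching y values: none (0 points).
  x = 8: rhs = 0, matching y values: 0 (1 points).
  x = 9: rhs = 15, matching y values: none (0 points).
  x = 10: rhs = 15, matching y values: none (0 points).
  x = 11: rhs = 6, matching y values: 11, 12 (2 points).
  x = 12: rhs = 17, matching y values: none (0 points).
  x = 13: rhs = 8, matching y values: 10, 13 (2 points).
  x = 14: rhs = 8, matching y values: 10, 13 (2 points).
  x = 15: rhs = 0, matching y values: 0 (1 points).
  x = 16: rhs = 13, matching y values: 6, 17 (2 points).
  x = 17: rhs = 7, matching y values: none (0 points).
  x = 18: rhs = 11, matching y values: none (0 points).
  x = 19: rhs = 8, matching y values: 10, 13 (2 points).
  x = 20: rhs = 4, matching y values: 2, 21 (2 points).
  x = 21: rhs = 5, matching y values: none (0 points).
  x = 22: rhs = 17, matching y values: none (0 points).
Total affine count: 23.
Full point count |E(F_23)| = 23 + 1 = 24.
Hasse bound: |24 − (23+1)| = |0| = 0 ≤ 2√23 ≈ 9.5917 ✓.


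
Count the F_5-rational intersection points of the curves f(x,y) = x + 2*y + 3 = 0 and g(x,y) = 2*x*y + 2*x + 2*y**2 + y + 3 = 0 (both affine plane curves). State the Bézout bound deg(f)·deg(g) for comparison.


Common zeros: ∅; count = 0; Bézout bound = 2.

deg(f) = 1, deg(g) = 2, so Bézout bound = 2.
Scan x ∈ F_5. For each x, list the y ∈ F_5 with f(x, y) ≡ 0 and those with g(x, y) ≡ 0 (mod 5); the common zeros in that column are the intersection.
  x = 0: f ≡ 0 at y ∈ {1}; g ≡ 0 at y ∈ ∅; common: ∅.
  x = 1: f ≡ 0 at y ∈ {3}; g ≡ 0 at y ∈ {0, 1}; common: ∅.
  x = 2: f ≡ 0 at y ∈ {0}; g ≡ 0 at y ∈ {2, 3}; common: ∅.
  x = 3: f ≡ 0 at y ∈ {2}; g ≡ 0 at y ∈ ∅; common: ∅.
  x = 4: f ≡ 0 at y ∈ {4}; g ≡ 0 at y ∈ ∅; common: ∅.
Collecting: common zeros = ∅, so the count is 0.
Comparison with the Bézout bound: 0 ≤ 2 = deg(f)·deg(g), as expected for curves with no common component (the affine F_5-count falls short of the bound because intersections may lie at infinity, over extension fields, or carry multiplicity).


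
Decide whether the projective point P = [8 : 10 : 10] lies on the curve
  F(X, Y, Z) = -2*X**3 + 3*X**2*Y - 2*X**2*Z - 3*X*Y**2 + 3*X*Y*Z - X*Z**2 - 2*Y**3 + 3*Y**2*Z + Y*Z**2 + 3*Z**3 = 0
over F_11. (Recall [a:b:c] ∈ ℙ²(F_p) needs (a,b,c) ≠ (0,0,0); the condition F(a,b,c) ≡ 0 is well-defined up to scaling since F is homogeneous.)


F(8,10,10) ≡ 10 (mod 11); P is NOT on the curve.

Evaluate F(8, 10, 10) term-by-term (mod 11).
  -2*X**3 ↦ -2·512·1·1 = -1024
  3*X**2*Y ↦ 3·64·10·1 = 1920
  -2*X**2*Z ↦ -2·64·1·10 = -1280
  -3*X*Y**2 ↦ -3·8·100·1 = -2400
  3*X*Y*Z ↦ 3·8·10·10 = 2400
  -X*Z**2 ↦ -1·8·1·100 = -800
  -2*Y**3 ↦ -2·1·1000·1 = -2000
  3*Y**2*Z ↦ 3·1·100·10 = 3000
  Y*Z**2 ↦ 1·1·10·100 = 1000
  3*Z**3 ↦ 3·1·1·1000 = 3000
Sum: F(8, 10, 10) = (-1024) + (1920) + (-1280) + (-2400) + (2400) + (-800) + (-2000) + (3000) + (1000) + (3000) = 3816.
Reducing mod 11: 3816 ≡ 10 (mod 11).
Since F(a, b, c) ≡ 10 ≠ 0 (mod 11), P does NOT lie on the curve.


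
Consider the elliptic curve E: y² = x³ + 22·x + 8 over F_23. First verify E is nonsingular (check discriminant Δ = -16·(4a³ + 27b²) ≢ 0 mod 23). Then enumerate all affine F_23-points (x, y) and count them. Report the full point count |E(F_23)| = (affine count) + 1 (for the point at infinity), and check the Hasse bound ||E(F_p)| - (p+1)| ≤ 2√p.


Affine points = {(0, 10), (0, 13), (1, 10), (1, 13), (3, 3), (3, 20), (5, 6), (5, 17), (8, 11), (8, 12), (10, 3), (10, 20), (14, 1), (14, 22), (18, 7), (18, 16), (21, 5), (21, 18), (22, 10), (22, 13)}; affine count = 20; |E(F_23)| = 21.

Discriminant check: Δ ∝ 4a³ + 27b² = 4·22³ + 27·8² = 4·10648 + 27·64 ≡ 22 (mod 23). Nonzero ⇒ E is nonsingular.
For each x ∈ F_23, compute rhs = x³ + 22·x + 8 mod 23, then count y ∈ F_23 with y² ≡ rhs.
  x = 0: rhs = 8, matching y values: 10, 13 (2 points).
  x = 1: rhs = 8, matching y values: 10, 13 (2 points).
  x = 2: rhs = 14, matching y values: none (0 points).
  x = 3: rhs = 9, matching y values: 3, 20 (2 points).
  x = 4: rhs = 22, matching y values: none (0 points).
  x = 5: rhs = 13, matching y values: 6, 17 (2 points).
  x = 6: rhs = 11, matching y values: none (0 points).
  x = 7: rhs = 22, matching y values: none (0 points).
  x = 8: rhs = 6, matching y values: 11, 12 (2 points).
  x = 9: rhs = 15, matching y values: none (0 points).
  x = 10: rhs = 9, matching y values: 3, 20 (2 points).
  x = 11: rhs = 17, matching y values: none (0 points).
  x = 12: rhs = 22, matching y values: none (0 points).
  x = 13: rhs = 7, matching y values: none (0 points).
  x = 14: rhs = 1, matching y values: 1, 22 (2 points).
  x = 15: rhs = 10, matching y values: none (0 points).
  x = 16: rhs = 17, matching y values: none (0 points).
  x = 17: rhs = 5, matching y values: none (0 points).
  x = 18: rhs = 3, matching y values: 7, 16 (2 points).
  x = 19: rhs = 17, matching y values: none (0 points).
  x = 20: rhs = 7, matching y values: none (0 points).
  x = 21: rhs = 2, matching y values: 5, 18 (2 points).
  x = 22: rhs = 8, matching y values: 10, 13 (2 points).
Total affine count: 20.
Full point count |E(F_23)| = 20 + 1 = 21.
Hasse bound: |21 − (23+1)| = |-3| = 3 ≤ 2√23 ≈ 9.5917 ✓.


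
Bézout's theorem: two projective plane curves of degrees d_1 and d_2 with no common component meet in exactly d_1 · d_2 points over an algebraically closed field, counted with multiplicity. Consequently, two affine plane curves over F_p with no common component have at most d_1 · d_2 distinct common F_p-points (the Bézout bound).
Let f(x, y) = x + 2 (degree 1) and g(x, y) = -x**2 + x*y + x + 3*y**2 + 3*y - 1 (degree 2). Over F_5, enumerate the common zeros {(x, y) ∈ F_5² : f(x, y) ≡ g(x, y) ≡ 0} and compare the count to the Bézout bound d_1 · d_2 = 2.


Common zeros: {(3, 4)}; count = 1; Bézout bound = 2.

deg(f) = 1, deg(g) = 2, so Bézout bound = 2.
Scan x ∈ F_5. For each x, list the y ∈ F_5 with f(x, y) ≡ 0 and those with g(x, y) ≡ 0 (mod 5); the common zeros in that column are the intersection.
  x = 0: f ≡ 0 at y ∈ ∅; g ≡ 0 at y ∈ {1, 3}; common: ∅.
  x = 1: f ≡ 0 at y ∈ ∅; g ≡ 0 at y ∈ ∅; common: ∅.
  x = 2: f ≡ 0 at y ∈ ∅; g ≡ 0 at y ∈ {1, 4}; common: ∅.
  x = 3: f ≡ 0 at y ∈ {0, 1, 2, 3, 4}; g ≡ 0 at y ∈ {4}; common: {4}.
  x = 4: f ≡ 0 at y ∈ ∅; g ≡ 0 at y ∈ {3}; common: ∅.
Collecting: common zeros = {(3, 4)}, so the count is 1.
Comparison with the Bézout bound: 1 ≤ 2 = deg(f)·deg(g), as expected for curves with no common component (the affine F_5-count falls short of the bound because intersections may lie at infinity, over extension fields, or carry multiplicity).


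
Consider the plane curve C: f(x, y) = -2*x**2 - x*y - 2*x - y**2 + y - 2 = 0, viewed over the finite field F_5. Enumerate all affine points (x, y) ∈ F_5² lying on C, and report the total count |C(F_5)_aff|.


Affine F_5-points: {(1, 2), (1, 3), (2, 2), (3, 4), (4, 3), (4, 4)}; count = 6.

For each of the 25 pairs (x, y) ∈ F_5², evaluate f(x, y) mod 5. Record the zeros.
  x = 0: [0↦3, 1↦3, 2↦1, 3↦2, 4↦1]  zeros at y ∈ ∅
  x = 1: [0↦4, 1↦3, 2↦0, 3↦0, 4↦3]  zeros at y ∈ {2, 3}
  x = 2: [0↦1, 1↦4, 2↦0, 3↦4, 4↦1]  zeros at y ∈ {2}
  x = 3: [0↦4, 1↦1, 2↦1, 3↦4, 4↦0]  zeros at y ∈ {4}
  x = 4: [0↦3, 1↦4, 2↦3, 3↦0, 4↦0]  zeros at y ∈ {3, 4}
Collecting zeros: affine points = {(1, 2), (1, 3), (2, 2), (3, 4), (4, 3), (4, 4)}.
Total count |C(F_5)_aff| = 6.


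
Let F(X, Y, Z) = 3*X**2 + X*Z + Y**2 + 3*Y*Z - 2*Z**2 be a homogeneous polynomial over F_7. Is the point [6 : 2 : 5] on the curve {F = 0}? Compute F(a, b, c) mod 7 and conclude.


F(6,2,5) ≡ 3 (mod 7); P is NOT on the curve.

Evaluate F(6, 2, 5) term-by-term (mod 7).
  3*X**2 ↦ 3·36·1·1 = 108
  X*Z ↦ 1·6·1·5 = 30
  Y**2 ↦ 1·1·4·1 = 4
  3*Y*Z ↦ 3·1·2·5 = 30
  -2*Z**2 ↦ -2·1·1·25 = -50
Sum: F(6, 2, 5) = (108) + (30) + (4) + (30) + (-50) = 122.
Reducing mod 7: 122 ≡ 3 (mod 7).
Since F(a, b, c) ≡ 3 ≠ 0 (mod 7), P does NOT lie on the curve.


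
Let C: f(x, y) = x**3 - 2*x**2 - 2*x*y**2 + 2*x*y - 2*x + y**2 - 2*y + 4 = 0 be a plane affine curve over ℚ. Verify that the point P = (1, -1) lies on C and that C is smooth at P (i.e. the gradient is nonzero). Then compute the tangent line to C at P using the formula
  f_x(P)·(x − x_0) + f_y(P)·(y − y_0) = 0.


Tangent line at P: -7*x + 2*y + 9 = 0.

Step 1: f(1, -1) = 0, so P lies on C.
Step 2: partial derivatives
  f_x(x, y) = 3*x**2 - 4*x - 2*y**2 + 2*y - 2, f_y(x, y) = -4*x*y + 2*x + 2*y - 2.
  f_x(P) = -7, f_y(P) = 2 (gradient nonzero, so P is smooth).
Step 3: tangent line at P: -7·(x − 1) + 2·(y − -1) = 0.
Expanding: -7*x + 2*y + 9 = 0.


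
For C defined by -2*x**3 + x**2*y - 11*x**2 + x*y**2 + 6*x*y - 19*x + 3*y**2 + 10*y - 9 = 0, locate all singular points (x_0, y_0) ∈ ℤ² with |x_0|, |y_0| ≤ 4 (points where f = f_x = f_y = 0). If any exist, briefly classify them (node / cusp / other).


Singular points: {(-2, -1)}; classification: cusp.

Compute partial derivatives:
  f_x = -6*x**2 + 2*x*y - 22*x + y**2 + 6*y - 19.
  f_y = x**2 + 2*x*y + 6*x + 6*y + 10.
Scan x_0 ∈ {−4, ..., 4}. For each x_0, f_y(x_0, y) is a polynomial in y; find its integer roots y ∈ {−4, ..., 4}, then test f_x and f at those candidates.
  x = -4: f_y(-4, y) = 2 - 2*y; vanishes at y ∈ {1}. (-4, 1): f_x = -28 ≠ 0.
  x = -3: f_y(-3, y) = 1; no integer root y with |y| ≤ 4.
  x = -2: f_y(-2, y) = 2*y + 2; vanishes at y ∈ {-1}. (-2, -1): f_x = 0, f = 0 — SINGULAR.
  x = -1: f_y(-1, y) = 4*y + 5; no integer root y with |y| ≤ 4.
  x = 0: f_y(0, y) = 6*y + 10; no integer root y with |y| ≤ 4.
  x = 1: f_y(1, y) = 8*y + 17; no integer root y with |y| ≤ 4.
  x = 2: f_y(2, y) = 10*y + 26; no integer root y with |y| ≤ 4.
  x = 3: f_y(3, y) = 12*y + 37; no integer root y with |y| ≤ 4.
  x = 4: f_y(4, y) = 14*y + 50; no integer root y with |y| ≤ 4.
Only singular point on the grid: (-2, -1).
Classify: substitute x = -2 + u, y = -1 + v and expand: f = -2*u**3 + u**2*v + u*v**2 + v**2.
No constant or linear terms (consistent with a singular point). Quadratic part: v**2. Cubic part: -2*u**3 + u**2*v + u*v**2.
The quadratic part v**2 is a perfect square, so there is a single (double) tangent line v = 0, i.e. y = -1. Restricting the cubic part to that line (v = 0) leaves -2*u**3 ≠ 0, so f is not divisible by v and the branch is v² ≈ 2*u**3 to lowest order — this is a cusp.
Classification: cusp.


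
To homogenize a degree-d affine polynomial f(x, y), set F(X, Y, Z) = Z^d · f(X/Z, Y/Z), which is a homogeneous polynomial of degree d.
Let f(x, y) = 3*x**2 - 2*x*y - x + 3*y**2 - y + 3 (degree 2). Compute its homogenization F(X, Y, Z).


F(X, Y, Z) = 3*X**2 - 2*X*Y - X*Z + 3*Y**2 - Y*Z + 3*Z**2

deg(f) = 2.
Substitute x = X/Z, y = Y/Z into f, then multiply by Z^2.
  monomial 3·x^2·y^0 ↦ 3·X^2·Y^0·Z^0.
  monomial -2·x^1·y^1 ↦ -2·X^1·Y^1·Z^0.
  monomial -1·x^1·y^0 ↦ -1·X^1·Y^0·Z^1.
  monomial 3·x^0·y^2 ↦ 3·X^0·Y^2·Z^0.
  monomial -1·x^0·y^1 ↦ -1·X^0·Y^1·Z^1.
  monomial 3·x^0·y^0 ↦ 3·X^0·Y^0·Z^2.
Collecting: F(X, Y, Z) = 3*X**2 - 2*X*Y - X*Z + 3*Y**2 - Y*Z + 3*Z**2.


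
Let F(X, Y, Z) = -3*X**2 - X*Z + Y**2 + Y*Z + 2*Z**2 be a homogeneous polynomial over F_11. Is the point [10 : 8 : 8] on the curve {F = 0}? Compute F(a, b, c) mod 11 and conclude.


F(10,8,8) ≡ 8 (mod 11); P is NOT on the curve.

Evaluate F(10, 8, 8) term-by-term (mod 11).
  -3*X**2 ↦ -3·100·1·1 = -300
  -X*Z ↦ -1·10·1·8 = -80
  Y**2 ↦ 1·1·64·1 = 64
  Y*Z ↦ 1·1·8·8 = 64
  2*Z**2 ↦ 2·1·1·64 = 128
Sum: F(10, 8, 8) = (-300) + (-80) + (64) + (64) + (128) = -124.
Reducing mod 11: -124 ≡ 8 (mod 11).
Since F(a, b, c) ≡ 8 ≠ 0 (mod 11), P does NOT lie on the curve.


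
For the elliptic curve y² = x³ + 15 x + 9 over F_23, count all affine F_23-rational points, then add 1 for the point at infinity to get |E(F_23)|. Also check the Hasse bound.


Affine points = {(0, 3), (0, 20), (1, 5), (1, 18), (2, 1), (2, 22), (3, 9), (3, 14), (4, 8), (4, 15), (5, 5), (5, 18), (6, 4), (6, 19), (10, 3), (10, 20), (12, 10), (12, 13), (13, 3), (13, 20), (17, 5), (17, 18), (18, 4), (18, 19), (19, 0), (20, 11), (20, 12), (22, 4), (22, 19)}; affine count = 29; |E(F_23)| = 30.

Discriminant check: Δ ∝ 4a³ + 27b² = 4·15³ + 27·9² = 4·3375 + 27·81 ≡ 1 (mod 23). Nonzero ⇒ E is nonsingular.
For each x ∈ F_23, compute rhs = x³ + 15·x + 9 mod 23, then count y ∈ F_23 with y² ≡ rhs.
  x = 0: rhs = 9, matching y values: 3, 20 (2 points).
  x = 1: rhs = 2, matching y values: 5, 18 (2 points).
  x = 2: rhs = 1, matching y values: 1, 22 (2 points).
  x = 3: rhs = 12, matching y values: 9, 14 (2 points).
  x = 4: rhs = 18, matching y values: 8, 15 (2 points).
  x = 5: rhs = 2, matching y values: 5, 18 (2 points).
  x = 6: rhs = 16, matching y values: 4, 19 (2 points).
  x = 7: rhs = 20, matching y values: none (0 points).
  x = 8: rhs = 20, matching y values: none (0 points).
  x = 9: rhs = 22, matching y values: none (0 points).
  x = 10: rhs = 9, matching y values: 3, 20 (2 points).
  x = 11: rhs = 10, matching y values: none (0 points).
  x = 12: rhs = 8, matching y values: 10, 13 (2 points).
  x = 13: rhs = 9, matching y values: 3, 20 (2 points).
  x = 14: rhs = 19, matching y values: none (0 points).
  x = 15: rhs = 21, matching y values: none (0 points).
  x = 16: rhs = 21, matching y values: none (0 points).
  x = 17: rhs = 2, matching y values: 5, 18 (2 points).
  x = 18: rhs = 16, matching y values: 4, 19 (2 points).
  x = 19: rhs = 0, matching y values: 0 (1 points).
  x = 20: rhs = 6, matching y values: 11, 12 (2 points).
  x = 21: rhs = 17, matching y values: none (0 points).
  x = 22: rhs = 16, matching y values: 4, 19 (2 points).
Total affine count: 29.
Full point count |E(F_23)| = 29 + 1 = 30.
Hasse bound: |30 − (23+1)| = |6| = 6 ≤ 2√23 ≈ 9.5917 ✓.


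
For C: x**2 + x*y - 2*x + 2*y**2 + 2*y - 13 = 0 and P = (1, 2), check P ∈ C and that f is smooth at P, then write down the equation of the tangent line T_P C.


Tangent line at P: 2*x + 11*y - 24 = 0.

Step 1: f(1, 2) = 0, so P lies on C.
Step 2: partial derivatives
  f_x(x, y) = 2*x + y - 2, f_y(x, y) = x + 4*y + 2.
  f_x(P) = 2, f_y(P) = 11 (gradient nonzero, so P is smooth).
Step 3: tangent line at P: 2·(x − 1) + 11·(y − 2) = 0.
Expanding: 2*x + 11*y - 24 = 0.


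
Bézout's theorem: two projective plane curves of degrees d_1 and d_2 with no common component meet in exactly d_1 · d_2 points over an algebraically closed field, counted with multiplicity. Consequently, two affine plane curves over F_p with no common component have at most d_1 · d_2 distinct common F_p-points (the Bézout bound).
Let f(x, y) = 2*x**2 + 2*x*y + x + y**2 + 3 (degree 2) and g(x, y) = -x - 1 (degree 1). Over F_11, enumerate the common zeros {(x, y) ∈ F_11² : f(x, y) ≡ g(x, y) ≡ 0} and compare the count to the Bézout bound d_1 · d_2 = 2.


Common zeros: ∅; count = 0; Bézout bound = 2.

deg(f) = 2, deg(g) = 1, so Bézout bound = 2.
Scan x ∈ F_11. For each x, list the y ∈ F_11 with f(x, y) ≡ 0 and those with g(x, y) ≡ 0 (mod 11); the common zeros in that column are the intersection.
  x = 0: f ≡ 0 at y ∈ ∅; g ≡ 0 at y ∈ ∅; common: ∅.
  x = 1: f ≡ 0 at y ∈ ∅; g ≡ 0 at y ∈ ∅; common: ∅.
  x = 2: f ≡ 0 at y ∈ ∅; g ≡ 0 at y ∈ ∅; common: ∅.
  x = 3: f ≡ 0 at y ∈ ∅; g ≡ 0 at y ∈ ∅; common: ∅.
  x = 4: f ≡ 0 at y ∈ ∅; g ≡ 0 at y ∈ ∅; common: ∅.
  x = 5: f ≡ 0 at y ∈ {6}; g ≡ 0 at y ∈ ∅; common: ∅.
  x = 6: f ≡ 0 at y ∈ ∅; g ≡ 0 at y ∈ ∅; common: ∅.
  x = 7: f ≡ 0 at y ∈ ∅; g ≡ 0 at y ∈ ∅; common: ∅.
  x = 8: f ≡ 0 at y ∈ ∅; g ≡ 0 at y ∈ ∅; common: ∅.
  x = 9: f ≡ 0 at y ∈ ∅; g ≡ 0 at y ∈ ∅; common: ∅.
  x = 10: f ≡ 0 at y ∈ ∅; g ≡ 0 at y ∈ {0, 1, 2, 3, 4, 5, 6, 7, 8, 9, 10}; common: ∅.
Collecting: common zeros = ∅, so the count is 0.
Comparison with the Bézout bound: 0 ≤ 2 = deg(f)·deg(g), as expected for curves with no common component (the affine F_11-count falls short of the bound because intersections may lie at infinity, over extension fields, or carry multiplicity).


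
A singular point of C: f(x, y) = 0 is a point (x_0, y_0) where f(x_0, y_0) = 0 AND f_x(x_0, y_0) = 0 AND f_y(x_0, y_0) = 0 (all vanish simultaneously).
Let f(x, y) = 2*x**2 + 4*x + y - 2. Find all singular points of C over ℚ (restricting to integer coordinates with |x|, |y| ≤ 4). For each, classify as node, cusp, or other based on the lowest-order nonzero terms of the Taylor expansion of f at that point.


No singular points in the scanned grid; C is smooth there.

Compute partial derivatives:
  f_x = 4*x + 4.
  f_y = 1.
f_y = 1 is a nonzero constant, so f_y never vanishes: no point (x, y) can satisfy f = f_x = f_y = 0. In particular no (x, y) ∈ {−4, ..., 4}² is singular; the curve is smooth.


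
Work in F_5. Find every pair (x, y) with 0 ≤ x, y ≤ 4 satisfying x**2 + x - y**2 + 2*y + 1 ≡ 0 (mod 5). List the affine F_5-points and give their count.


Affine F_5-points: {(1, 3), (1, 4), (3, 3), (3, 4)}; count = 4.

For each of the 25 pairs (x, y) ∈ F_5², evaluate f(x, y) mod 5. Record the zeros.
  x = 0: [0↦1, 1↦2, 2↦1, 3↦3, 4↦3]  zeros at y ∈ ∅
  x = 1: [0↦3, 1↦4, 2↦3, 3↦0, 4↦0]  zeros at y ∈ {3, 4}
  x = 2: [0↦2, 1↦3, 2↦2, 3↦4, 4↦4]  zeros at y ∈ ∅
  x = 3: [0↦3, 1↦4, 2↦3, 3↦0, 4↦0]  zeros at y ∈ {3, 4}
  x = 4: [0↦1, 1↦2, 2↦1, 3↦3, 4↦3]  zeros at y ∈ ∅
Collecting zeros: affine points = {(1, 3), (1, 4), (3, 3), (3, 4)}.
Total count |C(F_5)_aff| = 4.


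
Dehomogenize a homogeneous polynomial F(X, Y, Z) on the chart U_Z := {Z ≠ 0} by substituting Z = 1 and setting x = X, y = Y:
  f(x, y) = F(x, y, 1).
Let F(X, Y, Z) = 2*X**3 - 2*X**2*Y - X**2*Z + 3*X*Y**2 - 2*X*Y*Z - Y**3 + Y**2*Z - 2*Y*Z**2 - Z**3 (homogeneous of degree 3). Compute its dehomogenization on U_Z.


f(x, y) = 2*x**3 - 2*x**2*y - x**2 + 3*x*y**2 - 2*x*y - y**3 + y**2 - 2*y - 1

On U_Z we set Z = 1. Each monomial c·X^i·Y^j·Z^k in F becomes c·x^i·y^j·1^k = c·x^i·y^j.
Substituting Z = 1: F(X, Y, 1) = 2*x**3 - 2*x**2*y - x**2 + 3*x*y**2 - 2*x*y - y**3 + y**2 - 2*y - 1.
Note: deg(f) ≤ deg(F) = 3; strict inequality happens when F is divisible by Z (lost terms).


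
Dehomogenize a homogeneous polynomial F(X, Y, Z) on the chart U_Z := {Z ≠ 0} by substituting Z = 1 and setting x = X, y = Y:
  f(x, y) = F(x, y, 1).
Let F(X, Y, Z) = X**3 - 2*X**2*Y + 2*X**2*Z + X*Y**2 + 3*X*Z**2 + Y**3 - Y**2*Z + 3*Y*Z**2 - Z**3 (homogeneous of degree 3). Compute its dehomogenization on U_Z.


f(x, y) = x**3 - 2*x**2*y + 2*x**2 + x*y**2 + 3*x + y**3 - y**2 + 3*y - 1

On U_Z we set Z = 1. Each monomial c·X^i·Y^j·Z^k in F becomes c·x^i·y^j·1^k = c·x^i·y^j.
Substituting Z = 1: F(X, Y, 1) = x**3 - 2*x**2*y + 2*x**2 + x*y**2 + 3*x + y**3 - y**2 + 3*y - 1.
Note: deg(f) ≤ deg(F) = 3; strict inequality happens when F is divisible by Z (lost terms).


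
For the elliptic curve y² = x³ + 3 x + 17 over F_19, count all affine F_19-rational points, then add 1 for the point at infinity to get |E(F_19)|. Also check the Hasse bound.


Affine points = {(0, 6), (0, 13), (4, 6), (4, 13), (5, 9), (5, 10), (6, 2), (6, 17), (7, 1), (7, 18), (13, 7), (13, 12), (15, 6), (15, 13), (16, 0)}; affine count = 15; |E(F_19)| = 16.

Discriminant check: Δ ∝ 4a³ + 27b² = 4·3³ + 27·17² = 4·27 + 27·289 ≡ 7 (mod 19). Nonzero ⇒ E is nonsingular.
For each x ∈ F_19, compute rhs = x³ + 3·x + 17 mod 19, then count y ∈ F_19 with y² ≡ rhs.
  x = 0: rhs = 17, matching y values: 6, 13 (2 points).
  x = 1: rhs = 2, matching y values: none (0 points).
  x = 2: rhs = 12, matching y values: none (0 points).
  x = 3: rhs = 15, matching y values: none (0 points).
  x = 4: rhs = 17, matching y values: 6, 13 (2 points).
  x = 5: rhs = 5, matching y values: 9, 10 (2 points).
  x = 6: rhs = 4, matching y values: 2, 17 (2 points).
  x = 7: rhs = 1, matching y values: 1, 18 (2 points).
  x = 8: rhs = 2, matching y values: none (0 points).
  x = 9: rhs = 13, matching y values: none (0 points).
  x = 10: rhs = 2, matching y values: none (0 points).
  x = 11: rhs = 13, matching y values: none (0 points).
  x = 12: rhs = 14, matching y values: none (0 points).
  x = 13: rhs = 11, matching y values: 7, 12 (2 points).
  x = 14: rhs = 10, matching y values: none (0 points).
  x = 15: rhs = 17, matching y values: 6, 13 (2 points).
  x = 16: rhs = 0, matching y values: 0 (1 points).
  x = 17: rhs = 3, matching y values: none (0 points).
  x = 18: rhs = 13, matching y values: none (0 points).
Total affine count: 15.
Full point count |E(F_19)| = 15 + 1 = 16.
Hasse bound: |16 − (19+1)| = |-4| = 4 ≤ 2√19 ≈ 8.7178 ✓.


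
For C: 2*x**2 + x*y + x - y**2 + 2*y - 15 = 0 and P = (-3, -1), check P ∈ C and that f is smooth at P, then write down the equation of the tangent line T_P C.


Tangent line at P: -12*x + y - 35 = 0.

Step 1: f(-3, -1) = 0, so P lies on C.
Step 2: partial derivatives
  f_x(x, y) = 4*x + y + 1, f_y(x, y) = x - 2*y + 2.
  f_x(P) = -12, f_y(P) = 1 (gradient nonzero, so P is smooth).
Step 3: tangent line at P: -12·(x − -3) + 1·(y − -1) = 0.
Expanding: -12*x + y - 35 = 0.


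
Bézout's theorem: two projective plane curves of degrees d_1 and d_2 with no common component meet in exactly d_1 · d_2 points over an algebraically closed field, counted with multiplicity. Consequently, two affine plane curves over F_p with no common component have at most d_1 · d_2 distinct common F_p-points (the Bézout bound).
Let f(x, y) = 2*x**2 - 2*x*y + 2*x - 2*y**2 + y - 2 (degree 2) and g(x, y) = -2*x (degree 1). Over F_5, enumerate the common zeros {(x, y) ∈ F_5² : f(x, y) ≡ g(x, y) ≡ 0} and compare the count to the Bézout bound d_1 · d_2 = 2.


Common zeros: {(0, 4)}; count = 1; Bézout bound = 2.

deg(f) = 2, deg(g) = 1, so Bézout bound = 2.
Scan x ∈ F_5. For each x, list the y ∈ F_5 with f(x, y) ≡ 0 and those with g(x, y) ≡ 0 (mod 5); the common zeros in that column are the intersection.
  x = 0: f ≡ 0 at y ∈ {4}; g ≡ 0 at y ∈ {0, 1, 2, 3, 4}; common: {4}.
  x = 1: f ≡ 0 at y ∈ ∅; g ≡ 0 at y ∈ ∅; common: ∅.
  x = 2: f ≡ 0 at y ∈ {0, 1}; g ≡ 0 at y ∈ ∅; common: ∅.
  x = 3: f ≡ 0 at y ∈ {1, 4}; g ≡ 0 at y ∈ ∅; common: ∅.
  x = 4: f ≡ 0 at y ∈ ∅; g ≡ 0 at y ∈ ∅; common: ∅.
Collecting: common zeros = {(0, 4)}, so the count is 1.
Comparison with the Bézout bound: 1 ≤ 2 = deg(f)·deg(g), as expected for curves with no common component (the affine F_5-count falls short of the bound because intersections may lie at infinity, over extension fields, or carry multiplicity).


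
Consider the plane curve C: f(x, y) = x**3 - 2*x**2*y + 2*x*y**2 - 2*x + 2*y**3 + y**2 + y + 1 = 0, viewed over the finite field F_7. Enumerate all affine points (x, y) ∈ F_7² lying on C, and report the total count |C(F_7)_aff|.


Affine F_7-points: {(1, 0), (3, 1), (5, 4), (6, 6)}; count = 4.

For each of the 49 pairs (x, y) ∈ F_7², evaluate f(x, y) mod 7. Record the zeros.
  x = 0: [0↦1, 1↦5, 2↦2, 3↦4, 4↦2, 5↦1, 6↦6]  zeros at y ∈ ∅
  x = 1: [0↦0, 1↦4, 2↦5, 3↦1, 4↦4, 5↦5, 6↦2]  zeros at y ∈ {0}
  x = 2: [0↦5, 1↦5, 2↦6, 3↦6, 4↦3, 5↦2, 6↦1]  zeros at y ∈ ∅
  x = 3: [0↦1, 1↦0, 2↦4, 3↦4, 4↦5, 5↦5, 6↦2]  zeros at y ∈ {1}
  x = 4: [0↦1, 1↦2, 2↦5, 3↦1, 4↦2, 5↦6, 6↦4]  zeros at y ∈ ∅
  x = 5: [0↦4, 1↦3, 2↦1, 3↦3, 4↦0, 5↦4, 6↦6]  zeros at y ∈ {4}
  x = 6: [0↦2, 1↦2, 2↦5, 3↦2, 4↦5, 5↦5, 6↦0]  zeros at y ∈ {6}
Collecting zeros: affine points = {(1, 0), (3, 1), (5, 4), (6, 6)}.
Total count |C(F_7)_aff| = 4.


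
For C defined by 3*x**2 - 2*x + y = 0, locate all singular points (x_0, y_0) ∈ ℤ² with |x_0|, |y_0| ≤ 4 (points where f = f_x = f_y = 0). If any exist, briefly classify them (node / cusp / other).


No singular points in the scanned grid; C is smooth there.

Compute partial derivatives:
  f_x = 6*x - 2.
  f_y = 1.
f_y = 1 is a nonzero constant, so f_y never vanishes: no point (x, y) can satisfy f = f_x = f_y = 0. In particular no (x, y) ∈ {−4, ..., 4}² is singular; the curve is smooth.


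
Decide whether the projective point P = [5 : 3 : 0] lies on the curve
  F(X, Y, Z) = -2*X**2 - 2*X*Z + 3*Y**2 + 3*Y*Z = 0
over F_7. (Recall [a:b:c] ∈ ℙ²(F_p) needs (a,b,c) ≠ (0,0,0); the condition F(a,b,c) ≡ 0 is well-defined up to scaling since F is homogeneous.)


F(5,3,0) ≡ 5 (mod 7); P is NOT on the curve.

Evaluate F(5, 3, 0) term-by-term (mod 7).
  -2*X**2 ↦ -2·25·1·1 = -50
  -2*X*Z ↦ -2·5·1·0 = 0
  3*Y**2 ↦ 3·1·9·1 = 27
  3*Y*Z ↦ 3·1·3·0 = 0
Sum: F(5, 3, 0) = (-50) + (0) + (27) + (0) = -23.
Reducing mod 7: -23 ≡ 5 (mod 7).
Since F(a, b, c) ≡ 5 ≠ 0 (mod 7), P does NOT lie on the curve.


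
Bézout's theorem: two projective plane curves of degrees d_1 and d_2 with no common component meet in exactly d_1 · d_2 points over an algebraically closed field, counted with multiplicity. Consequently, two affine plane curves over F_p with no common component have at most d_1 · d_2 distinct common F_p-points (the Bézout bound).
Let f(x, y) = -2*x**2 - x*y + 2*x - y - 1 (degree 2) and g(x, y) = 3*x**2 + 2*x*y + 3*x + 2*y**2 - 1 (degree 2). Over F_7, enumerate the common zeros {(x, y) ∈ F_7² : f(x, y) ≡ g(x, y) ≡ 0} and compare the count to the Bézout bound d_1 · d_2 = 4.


Common zeros: ∅; count = 0; Bézout bound = 4.

deg(f) = 2, deg(g) = 2, so Bézout bound = 4.
Scan x ∈ F_7. For each x, list the y ∈ F_7 with f(x, y) ≡ 0 and those with g(x, y) ≡ 0 (mod 7); the common zeros in that column are the intersection.
  x = 0: f ≡ 0 at y ∈ {6}; g ≡ 0 at y ∈ {2, 5}; common: ∅.
  x = 1: f ≡ 0 at y ∈ {3}; g ≡ 0 at y ∈ ∅; common: ∅.
  x = 2: f ≡ 0 at y ∈ {3}; g ≡ 0 at y ∈ ∅; common: ∅.
  x = 3: f ≡ 0 at y ∈ {2}; g ≡ 0 at y ∈ {0, 4}; common: ∅.
  x = 4: f ≡ 0 at y ∈ {2}; g ≡ 0 at y ∈ ∅; common: ∅.
  x = 5: f ≡ 0 at y ∈ {6}; g ≡ 0 at y ∈ {4, 5}; common: ∅.
  x = 6: f ≡ 0 at y ∈ ∅; g ≡ 0 at y ∈ ∅; common: ∅.
Collecting: common zeros = ∅, so the count is 0.
Comparison with the Bézout bound: 0 ≤ 4 = deg(f)·deg(g), as expected for curves with no common component (the affine F_7-count falls short of the bound because intersections may lie at infinity, over extension fields, or carry multiplicity).


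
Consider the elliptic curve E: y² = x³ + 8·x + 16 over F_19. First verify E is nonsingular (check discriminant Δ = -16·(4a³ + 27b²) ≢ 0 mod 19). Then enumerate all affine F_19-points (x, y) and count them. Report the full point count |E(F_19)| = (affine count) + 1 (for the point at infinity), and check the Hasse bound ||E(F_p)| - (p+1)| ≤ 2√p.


Affine points = {(0, 4), (0, 15), (1, 5), (1, 14), (4, 6), (4, 13), (7, 4), (7, 15), (9, 0), (12, 4), (12, 15), (17, 7), (17, 12), (18, 8), (18, 11)}; affine count = 15; |E(F_19)| = 16.

Discriminant check: Δ ∝ 4a³ + 27b² = 4·8³ + 27·16² = 4·512 + 27·256 ≡ 11 (mod 19). Nonzero ⇒ E is nonsingular.
For each x ∈ F_19, compute rhs = x³ + 8·x + 16 mod 19, then count y ∈ F_19 with y² ≡ rhs.
  x = 0: rhs = 16, matching y values: 4, 15 (2 points).
  x = 1: rhs = 6, matching y values: 5, 14 (2 points).
  x = 2: rhs = 2, matching y values: none (0 points).
  x = 3: rhs = 10, matching y values: none (0 points).
  x = 4: rhs = 17, matching y values: 6, 13 (2 points).
  x = 5: rhs = 10, matching y values: none (0 points).
  x = 6: rhs = 14, matching y values: none (0 points).
  x = 7: rhs = 16, matching y values: 4, 15 (2 points).
  x = 8: rhs = 3, matching y values: none (0 points).
  x = 9: rhs = 0, matching y values: 0 (1 points).
  x = 10: rhs = 13, matching y values: none (0 points).
  x = 11: rhs = 10, matching y values: none (0 points).
  x = 12: rhs = 16, matching y values: 4, 15 (2 points).
  x = 13: rhs = 18, matching y values: none (0 points).
  x = 14: rhs = 3, matching y values: none (0 points).
  x = 15: rhs = 15, matching y values: none (0 points).
  x = 16: rhs = 3, matching y values: none (0 points).
  x = 17: rhs = 11, matching y values: 7, 12 (2 points).
  x = 18: rhs = 7, matching y values: 8, 11 (2 points).
Total affine count: 15.
Full point count |E(F_19)| = 15 + 1 = 16.
Hasse bound: |16 − (19+1)| = |-4| = 4 ≤ 2√19 ≈ 8.7178 ✓.


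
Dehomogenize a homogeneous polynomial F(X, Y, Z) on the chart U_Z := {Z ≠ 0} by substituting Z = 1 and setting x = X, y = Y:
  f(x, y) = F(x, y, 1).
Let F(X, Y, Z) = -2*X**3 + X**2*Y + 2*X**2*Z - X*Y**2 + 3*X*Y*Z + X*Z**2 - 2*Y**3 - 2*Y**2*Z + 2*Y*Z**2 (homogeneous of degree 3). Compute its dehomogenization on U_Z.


f(x, y) = -2*x**3 + x**2*y + 2*x**2 - x*y**2 + 3*x*y + x - 2*y**3 - 2*y**2 + 2*y

On U_Z we set Z = 1. Each monomial c·X^i·Y^j·Z^k in F becomes c·x^i·y^j·1^k = c·x^i·y^j.
Substituting Z = 1: F(X, Y, 1) = -2*x**3 + x**2*y + 2*x**2 - x*y**2 + 3*x*y + x - 2*y**3 - 2*y**2 + 2*y.
Note: deg(f) ≤ deg(F) = 3; strict inequality happens when F is divisible by Z (lost terms).


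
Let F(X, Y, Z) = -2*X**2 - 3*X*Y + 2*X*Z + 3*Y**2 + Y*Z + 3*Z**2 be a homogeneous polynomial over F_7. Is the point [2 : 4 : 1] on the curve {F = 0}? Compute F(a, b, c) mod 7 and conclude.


F(2,4,1) ≡ 6 (mod 7); P is NOT on the curve.

Evaluate F(2, 4, 1) term-by-term (mod 7).
  -2*X**2 ↦ -2·4·1·1 = -8
  -3*X*Y ↦ -3·2·4·1 = -24
  2*X*Z ↦ 2·2·1·1 = 4
  3*Y**2 ↦ 3·1·16·1 = 48
  Y*Z ↦ 1·1·4·1 = 4
  3*Z**2 ↦ 3·1·1·1 = 3
Sum: F(2, 4, 1) = (-8) + (-24) + (4) + (48) + (4) + (3) = 27.
Reducing mod 7: 27 ≡ 6 (mod 7).
Since F(a, b, c) ≡ 6 ≠ 0 (mod 7), P does NOT lie on the curve.


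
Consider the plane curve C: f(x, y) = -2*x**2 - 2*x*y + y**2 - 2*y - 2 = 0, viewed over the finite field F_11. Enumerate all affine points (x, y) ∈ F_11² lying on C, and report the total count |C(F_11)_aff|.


Affine F_11-points: {(0, 6), (0, 7), (3, 9), (3, 10), (4, 3), (4, 7), (5, 6), (9, 10), (10, 2), (10, 9)}; count = 10.

For each of the 121 pairs (x, y) ∈ F_11², evaluate f(x, y) mod 11. Record the zeros.
  x = 0: [0↦9, 1↦8, 2↦9, 3↦1, 4↦6, 5↦2, 6↦0, 7↦0, 8↦2, 9↦6, 10↦1]  zeros at y ∈ {6, 7}
  x = 1: [0↦7, 1↦4, 2↦3, 3↦4, 4↦7, 5↦1, 6↦8, 7↦6, 8↦6, 9↦8, 10↦1]  zeros at y ∈ ∅
  x = 2: [0↦1, 1↦7, 2↦4, 3↦3, 4↦4, 5↦7, 6↦1, 7↦8, 8↦6, 9↦6, 10↦8]  zeros at y ∈ ∅
  x = 3: [0↦2, 1↦6, 2↦1, 3↦9, 4↦8, 5↦9, 6↦1, 7↦6, 8↦2, 9↦0, 10↦0]  zeros at y ∈ {9, 10}
  x = 4: [0↦10, 1↦1, 2↦5, 3↦0, 4↦8, 5↦7, 6↦8, 7↦0, 8↦5, 9↦1, 10↦10]  zeros at y ∈ {3, 7}
  x = 5: [0↦3, 1↦3, 2↦5, 3↦9, 4↦4, 5↦1, 6↦0, 7↦1, 8↦4, 9↦9, 10↦5]  zeros at y ∈ {6}
  x = 6: [0↦3, 1↦1, 2↦1, 3↦3, 4↦7, 5↦2, 6↦10, 7↦9, 8↦10, 9↦2, 10↦7]  zeros at y ∈ ∅
  x = 7: [0↦10, 1↦6, 2↦4, 3↦4, 4↦6, 5↦10, 6↦5, 7↦2, 8↦1, 9↦2, 10↦5]  zeros at y ∈ ∅
  x = 8: [0↦2, 1↦7, 2↦3, 3↦1, 4↦1, 5↦3, 6↦7, 7↦2, 8↦10, 9↦9, 10↦10]  zeros at y ∈ ∅
  x = 9: [0↦1, 1↦4, 2↦9, 3↦5, 4↦3, 5↦3, 6↦5, 7↦9, 8↦4, 9↦1, 10↦0]  zeros at y ∈ {10}
  x = 10: [0↦7, 1↦8, 2↦0, 3↦5, 4↦1, 5↦10, 6↦10, 7↦1, 8↦5, 9↦0, 10↦8]  zeros at y ∈ {2, 9}
Collecting zeros: affine points = {(0, 6), (0, 7), (3, 9), (3, 10), (4, 3), (4, 7), (5, 6), (9, 10), (10, 2), (10, 9)}.
Total count |C(F_11)_aff| = 10.


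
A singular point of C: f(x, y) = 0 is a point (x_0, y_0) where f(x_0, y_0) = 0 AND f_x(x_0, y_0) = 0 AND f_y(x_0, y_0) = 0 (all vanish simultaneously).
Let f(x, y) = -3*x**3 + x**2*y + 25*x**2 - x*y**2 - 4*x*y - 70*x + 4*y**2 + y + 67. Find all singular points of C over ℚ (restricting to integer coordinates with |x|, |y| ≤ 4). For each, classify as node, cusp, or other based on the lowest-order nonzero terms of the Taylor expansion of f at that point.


Singular points: {(3, 1)}; classification: node.

Compute partial derivatives:
  f_x = -9*x**2 + 2*x*y + 50*x - y**2 - 4*y - 70.
  f_y = x**2 - 2*x*y - 4*x + 8*y + 1.
Scan x_0 ∈ {−4, ..., 4}. For each x_0, f_y(x_0, y) is a polynomial in y; find its integer roots y ∈ {−4, ..., 4}, then test f_x and f at those candidates.
  x = -4: f_y(-4, y) = 16*y + 33; no integer root y with |y| ≤ 4.
  x = -3: f_y(-3, y) = 14*y + 22; no integer root y with |y| ≤ 4.
  x = -2: f_y(-2, y) = 12*y + 13; no integer root y with |y| ≤ 4.
  x = -1: f_y(-1, y) = 10*y + 6; no integer root y with |y| ≤ 4.
  x = 0: f_y(0, y) = 8*y + 1; no integer root y with |y| ≤ 4.
  x = 1: f_y(1, y) = 6*y - 2; no integer root y with |y| ≤ 4.
  x = 2: f_y(2, y) = 4*y - 3; no integer root y with |y| ≤ 4.
  x = 3: f_y(3, y) = 2*y - 2; vanishes at y ∈ {1}. (3, 1): f_x = 0, f = 0 — SINGULAR.
  x = 4: f_y(4, y) = 1; no integer root y with |y| ≤ 4.
Only singular point on the grid: (3, 1).
Classify: substitute x = 3 + u, y = 1 + v and expand: f = -3*u**3 + u**2*v - u**2 - u*v**2 + v**2.
No constant or linear terms (consistent with a singular point). Quadratic part: -u**2 + v**2. Cubic part: -3*u**3 + u**2*v - u*v**2.
The quadratic part v**2 - u**2 = (v − u)(v + u) splits into two distinct linear factors, so there are two distinct tangent lines y − 1 = ±(x − 3) — this is a node (ordinary double point).
Classification: node.
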